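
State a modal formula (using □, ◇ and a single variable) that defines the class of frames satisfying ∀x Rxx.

□p → p

This is reflexivity; the standard corresponding axiom is T: □p → p.
Suppose □p→p is valid. At any x set V(p)={w : Rxw}. Then □p holds at x, so p holds at x, i.e. Rxx.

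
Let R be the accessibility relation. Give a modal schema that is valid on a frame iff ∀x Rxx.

This is reflexivity; the standard corresponding axiom is T: □p → p.
Suppose □p→p is valid. At any x set V(p)={w : Rxw}. Then □p holds at x, so p holds at x, i.e. Rxx.

□p → p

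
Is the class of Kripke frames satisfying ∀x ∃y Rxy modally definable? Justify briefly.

Definable; □q → ◇q defines it

This is a Sahlqvist condition; the D axiom □q → ◇q defines it.
Suppose □q→◇q is valid. At any x set V(q)=W. Then □q at x, so ◇q at x, so x has a successor.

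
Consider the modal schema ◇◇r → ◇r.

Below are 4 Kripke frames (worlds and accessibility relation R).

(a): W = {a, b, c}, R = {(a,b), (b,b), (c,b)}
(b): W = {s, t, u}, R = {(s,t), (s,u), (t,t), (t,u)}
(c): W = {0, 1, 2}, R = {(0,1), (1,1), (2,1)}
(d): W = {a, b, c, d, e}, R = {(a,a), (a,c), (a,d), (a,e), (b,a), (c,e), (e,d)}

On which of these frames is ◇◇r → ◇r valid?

The schema corresponds to transitivity: ∀x ∀y ∀z (Rxy ∧ Ryz → Rxz).
(a): condition met.
(b): condition met.
(c): condition met.
(d): fails — Rba and Rae but not Rbe.
Valid on: (a), (b), (c).

(a), (b), (c)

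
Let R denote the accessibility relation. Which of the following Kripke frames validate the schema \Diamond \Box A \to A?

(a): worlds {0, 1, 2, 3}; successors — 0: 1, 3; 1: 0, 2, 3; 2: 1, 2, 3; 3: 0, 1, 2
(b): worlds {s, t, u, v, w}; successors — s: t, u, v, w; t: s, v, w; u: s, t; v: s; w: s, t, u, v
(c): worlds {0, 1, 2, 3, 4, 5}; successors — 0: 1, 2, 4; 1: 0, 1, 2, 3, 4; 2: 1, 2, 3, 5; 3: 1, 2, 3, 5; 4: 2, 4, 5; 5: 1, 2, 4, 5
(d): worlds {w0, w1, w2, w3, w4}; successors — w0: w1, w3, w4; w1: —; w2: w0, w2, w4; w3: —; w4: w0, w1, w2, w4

Frame correspondent (Sahlqvist): \forall x \forall y (Rxy \to Ryx) — i.e. symmetry.
(a): holds.
(b): fails — Rtv but not Rvt.
(c): fails — R42 but not R24.
(d): fails — Rw4w1 but not Rw1w4.

(a)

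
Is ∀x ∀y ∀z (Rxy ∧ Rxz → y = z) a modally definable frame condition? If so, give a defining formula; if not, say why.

Yes: it is partial functionality, defined by the CD schema ◇q → □q.
Suppose ◇q→□q is valid. Take Rxy, Rxz and set V(q)={y}. Then ◇q at x, so □q at x, so q at z, i.e. z=y.

Yes — defined by ◇q → □q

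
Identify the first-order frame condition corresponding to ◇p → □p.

Suppose ◇p→□p is valid. Take Rxy, Rxz and set V(p)={y}. Then ◇p at x, so □p at x, so p at z, i.e. z=y.
Conversely, any frame satisfying ∀x ∀y ∀z (Rxy ∧ Rxz → y = z) validates the schema.
So the correspondent is partial functionality.

partial functionality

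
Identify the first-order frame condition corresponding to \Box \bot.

emptiness of R

This schema is the Ver axiom.
Its frame correspondent is emptiness of R — \forall x \forall y \neg Rxy.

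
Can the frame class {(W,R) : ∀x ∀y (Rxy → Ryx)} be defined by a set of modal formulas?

Yes, by r → □◇r

Yes: it is symmetry, defined by the B schema r → □◇r.
Suppose r→□◇r is valid. Take Rxy and set V(r)={x}. Then r at x, so □◇r at x, so ◇r at y, so some z with Ryz has r; z=x, i.e. Ryx.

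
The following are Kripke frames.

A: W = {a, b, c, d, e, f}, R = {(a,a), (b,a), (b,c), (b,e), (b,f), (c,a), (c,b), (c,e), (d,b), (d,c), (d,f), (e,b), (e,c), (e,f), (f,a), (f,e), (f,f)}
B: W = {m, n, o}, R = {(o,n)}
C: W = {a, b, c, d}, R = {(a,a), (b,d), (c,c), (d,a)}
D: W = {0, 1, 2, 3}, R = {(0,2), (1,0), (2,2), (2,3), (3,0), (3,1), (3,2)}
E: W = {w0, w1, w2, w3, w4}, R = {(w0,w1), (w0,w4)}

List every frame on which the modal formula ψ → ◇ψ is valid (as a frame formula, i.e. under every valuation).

none

The schema corresponds to reflexivity: ∀x Rxx.
A: fails — world b does not see itself.
B: fails — world m does not see itself.
C: fails — world b does not see itself.
D: fails — world 0 does not see itself.
E: fails — world w0 does not see itself.
Valid on no frame.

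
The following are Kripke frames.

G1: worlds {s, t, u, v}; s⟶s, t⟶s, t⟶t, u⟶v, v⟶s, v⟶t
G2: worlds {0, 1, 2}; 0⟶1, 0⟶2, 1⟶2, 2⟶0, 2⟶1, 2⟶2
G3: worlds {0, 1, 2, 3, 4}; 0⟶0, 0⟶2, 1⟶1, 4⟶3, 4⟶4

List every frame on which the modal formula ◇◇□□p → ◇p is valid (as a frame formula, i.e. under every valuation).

This is the axiom for a generalized confluence (Geach) condition; its first-order frame correspondent is ∀x ∀y (xR²y → ∃w (yR²w ∧ xRw)).
G1: fails — uR²s but no w with sR²w and uRw.
G2: ✓.
G3: fails — 0R²2 but no w with 2R²w and 0Rw.

G2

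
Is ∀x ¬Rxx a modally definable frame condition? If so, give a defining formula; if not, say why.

Not modally definable

Modal frame validity is preserved under surjective bounded morphisms.
The 4-cycle (worlds s,t,u,v with s→t→u→v→s) is irreflexive, and the map sending every world to a single reflexive point • is a surjective bounded morphism (forth: every edge maps to (•,•); back: every world has a successor). So any modal formula valid on the 4-cycle is also valid on the reflexive point, which is not irreflexive.
Hence irreflexivity is not modally definable.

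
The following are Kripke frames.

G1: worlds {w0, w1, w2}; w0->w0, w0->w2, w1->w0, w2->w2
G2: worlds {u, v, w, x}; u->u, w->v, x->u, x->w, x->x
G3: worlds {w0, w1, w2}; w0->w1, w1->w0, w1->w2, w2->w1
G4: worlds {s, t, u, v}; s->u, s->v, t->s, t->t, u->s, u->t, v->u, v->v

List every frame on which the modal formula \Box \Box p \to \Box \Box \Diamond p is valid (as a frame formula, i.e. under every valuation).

This is the axiom for a generalized confluence (Geach) condition; its first-order frame correspondent is \forall x \forall z (x R^2 z \to \exists w (x R^2 w \wedge zRw)).
G1: condition met.
G2: fails — xR²v but no t with xR²t and vRt.
G3: fails — w0R²w0 but no w with w0R²w and w0Rw.
G4: condition met.

G1, G4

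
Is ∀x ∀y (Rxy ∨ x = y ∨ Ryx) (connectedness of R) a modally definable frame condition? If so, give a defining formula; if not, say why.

Any modally definable frame class is closed under disjoint unions.
Take 2 disjoint single-world reflexive frames: each is trivially connected, but their disjoint union has 2 worlds with no edge between distinct components, so it is not connected.
Hence connectedness of R is not modally definable.

No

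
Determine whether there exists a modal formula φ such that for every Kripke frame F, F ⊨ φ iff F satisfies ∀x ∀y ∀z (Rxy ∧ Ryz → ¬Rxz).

Modal frame validity is preserved under surjective bounded morphisms.
The 5-cycle (worlds s,t,u,v,w with s→t→u→v→w→s) is intransitive. Mapping every world to a single reflexive point • is a surjective bounded morphism; the reflexive point is not intransitive (R••∧R•• but R••).
Hence intransitivity is not modally definable.

No — not modally definable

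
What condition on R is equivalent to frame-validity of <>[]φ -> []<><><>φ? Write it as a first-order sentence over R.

This is a Sahlqvist (Geach-type) schema ◇^1□^1φ → □^1◇^3φ.
Minimal-valuation argument: fix x; take any y with xR^1y and any z with xR^1z. Set V(φ) to the set of worlds R-reachable from y in exactly 1 step. Then □^1φ holds at y, so the antecedent holds at x; validity forces ◇^3φ at z, giving a w with zR^3w and yR^1w.
First-order correspondent: forall x forall y forall z ((xRy & xRz) -> exists w (yRw & z R^3 w)).

forall x forall y forall z ((xRy & xRz) -> exists w (yRw & z R^3 w))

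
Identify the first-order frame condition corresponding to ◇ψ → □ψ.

partial functionality

Suppose ◇ψ→□ψ is valid. Take Rxy, Rxz and set V(ψ)={y}. Then ◇ψ at x, so □ψ at x, so ψ at z, i.e. z=y.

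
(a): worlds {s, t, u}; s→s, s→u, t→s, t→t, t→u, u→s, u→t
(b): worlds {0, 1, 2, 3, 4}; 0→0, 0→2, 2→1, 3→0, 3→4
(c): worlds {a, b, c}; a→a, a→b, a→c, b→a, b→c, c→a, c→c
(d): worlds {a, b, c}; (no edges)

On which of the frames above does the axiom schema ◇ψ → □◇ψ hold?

(d)

The schema corresponds to the Euclidean property: ∀x ∀y ∀z (Rxy ∧ Rxz → Ryz).
(a): fails — Rsu and Rsu but not Ruu.
(b): fails — R02 and R00 but not R20.
(c): fails — Rab and Rab but not Rbb.
(d): satisfies the condition.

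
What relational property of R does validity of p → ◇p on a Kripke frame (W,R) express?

This is a form of the T axiom.
Its frame correspondent is reflexivity — ∀x Rxx.

reflexivity: ∀x Rxx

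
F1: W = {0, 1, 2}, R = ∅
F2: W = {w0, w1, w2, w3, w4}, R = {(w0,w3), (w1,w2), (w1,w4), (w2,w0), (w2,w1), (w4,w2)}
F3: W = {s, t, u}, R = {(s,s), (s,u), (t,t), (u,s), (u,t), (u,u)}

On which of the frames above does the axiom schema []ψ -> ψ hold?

Frame correspondent (Sahlqvist): forall x Rxx — i.e. reflexivity.
F1: fails — world 0 does not see itself.
F2: fails — world w0 does not see itself.
F3: holds.
Valid on: F3.

F3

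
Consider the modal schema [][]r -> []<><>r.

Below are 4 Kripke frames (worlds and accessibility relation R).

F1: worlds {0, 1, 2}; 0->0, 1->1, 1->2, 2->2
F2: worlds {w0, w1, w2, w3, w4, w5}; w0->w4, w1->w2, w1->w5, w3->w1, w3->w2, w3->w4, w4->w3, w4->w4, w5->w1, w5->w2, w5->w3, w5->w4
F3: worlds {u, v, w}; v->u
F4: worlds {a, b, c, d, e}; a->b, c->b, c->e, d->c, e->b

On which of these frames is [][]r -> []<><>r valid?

The schema corresponds to a generalized confluence (Geach) condition: forall x forall z (xRz -> exists w (x R^2 w & z R^2 w)).
F1: condition met.
F2: fails — w1Rw2 but no w with w1R²w and w2R²w.
F3: fails — vRu but no t with vR²t and uR²t.
F4: fails — aRb but no w with aR²w and bR²w.
Valid on: F1.

F1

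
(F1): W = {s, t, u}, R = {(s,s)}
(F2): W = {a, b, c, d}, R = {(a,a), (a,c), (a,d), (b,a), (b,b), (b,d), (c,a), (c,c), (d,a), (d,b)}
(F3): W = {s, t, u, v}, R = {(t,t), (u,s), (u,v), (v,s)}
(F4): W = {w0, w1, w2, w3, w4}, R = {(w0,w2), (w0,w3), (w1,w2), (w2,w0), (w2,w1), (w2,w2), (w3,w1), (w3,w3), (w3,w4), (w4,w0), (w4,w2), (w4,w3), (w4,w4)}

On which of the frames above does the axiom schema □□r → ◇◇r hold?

(F2), (F4)

The schema corresponds to a generalized confluence (Geach) condition: ∀x ∃w (xR²w ∧ xR²w).
(F1): fails — at t but no w with tR²w and tR²w.
(F2): condition met.
(F3): fails — at s but no w with sR²w and sR²w.
(F4): condition met.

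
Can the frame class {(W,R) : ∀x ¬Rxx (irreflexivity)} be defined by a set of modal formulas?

Not definable by any modal formula

Any modally definable frame class is closed under surjective bounded morphisms.
The 5-cycle (worlds a,b,c,d,e with a→b→c→d→e→a) is irreflexive, and the map sending every world to a single reflexive point • is a surjective bounded morphism (forth: every edge maps to (•,•); back: every world has a successor). So any modal formula valid on the 5-cycle is also valid on the reflexive point, which is not irreflexive.
So no modal formula (or set of formulas) defines exactly the irreflexive frames.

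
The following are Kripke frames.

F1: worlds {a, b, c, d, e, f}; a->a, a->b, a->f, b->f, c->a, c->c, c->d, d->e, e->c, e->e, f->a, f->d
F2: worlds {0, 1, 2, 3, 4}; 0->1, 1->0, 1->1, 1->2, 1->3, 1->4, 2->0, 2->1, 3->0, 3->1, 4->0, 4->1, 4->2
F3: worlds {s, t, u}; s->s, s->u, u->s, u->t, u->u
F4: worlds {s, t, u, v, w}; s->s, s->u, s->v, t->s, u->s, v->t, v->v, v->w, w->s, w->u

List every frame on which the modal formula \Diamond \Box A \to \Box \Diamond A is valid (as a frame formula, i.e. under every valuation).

This is the axiom for convergence; its first-order frame correspondent is \forall x \forall y \forall z (Rxy \wedge Rxz \to \exists w (Ryw \wedge Rzw)).
F1: fails — Rab and Raf but b and f have no common successor.
F2: satisfies the condition.
F3: fails — Rut and Rut but t and t have no common successor.
F4: fails — Rsv and Rsu but v and u have no common successor.

F2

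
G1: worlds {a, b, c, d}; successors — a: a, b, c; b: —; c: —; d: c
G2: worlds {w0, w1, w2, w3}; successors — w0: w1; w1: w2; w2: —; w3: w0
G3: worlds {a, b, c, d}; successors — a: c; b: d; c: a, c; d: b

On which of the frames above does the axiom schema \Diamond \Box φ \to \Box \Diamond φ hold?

The schema corresponds to convergence: \forall x \forall y \forall z (Rxy \wedge Rxz \to \exists w (Ryw \wedge Rzw)).
G1: fails — Raa and Rac but a and c have no common successor.
G2: fails — Rw1w2 and Rw1w2 but w2 and w2 have no common successor.
G3: satisfies the condition.

G3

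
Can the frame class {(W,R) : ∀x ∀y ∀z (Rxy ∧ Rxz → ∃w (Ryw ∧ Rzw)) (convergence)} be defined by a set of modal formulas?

Definable; ◇□q → □◇q defines it

This is a Sahlqvist condition; the .2 axiom ◇□q → □◇q defines it.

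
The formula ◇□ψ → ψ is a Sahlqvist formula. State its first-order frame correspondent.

Symmetry

This is frame-equivalent to ψ → □◇ψ (substitute ¬ψ for ψ and contrapose).
Suppose ψ→□◇ψ is valid. Take Rxy and set V(ψ)={x}. Then ψ at x, so □◇ψ at x, so ◇ψ at y, so some z with Ryz has ψ; z=x, i.e. Ryx.
The converse is a direct semantic check.
So the correspondent is symmetry.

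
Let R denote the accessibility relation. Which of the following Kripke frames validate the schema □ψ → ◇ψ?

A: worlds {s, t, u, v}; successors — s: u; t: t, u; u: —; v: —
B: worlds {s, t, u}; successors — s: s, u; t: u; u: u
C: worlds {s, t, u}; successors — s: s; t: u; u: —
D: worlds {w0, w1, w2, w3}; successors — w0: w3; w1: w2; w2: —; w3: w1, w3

B

Frame correspondent (Sahlqvist): ∀x ∃y Rxy — i.e. seriality.
A: fails — world u has no successor.
B: satisfies the condition.
C: fails — world u has no successor.
D: fails — world w2 has no successor.
Valid on: B.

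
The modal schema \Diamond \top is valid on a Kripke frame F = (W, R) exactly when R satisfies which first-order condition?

seriality: \forall x \exists y Rxy

This schema is equivalent to the D axiom □ψ → ◇ψ.
Its frame correspondent is seriality — \forall x \exists y Rxy.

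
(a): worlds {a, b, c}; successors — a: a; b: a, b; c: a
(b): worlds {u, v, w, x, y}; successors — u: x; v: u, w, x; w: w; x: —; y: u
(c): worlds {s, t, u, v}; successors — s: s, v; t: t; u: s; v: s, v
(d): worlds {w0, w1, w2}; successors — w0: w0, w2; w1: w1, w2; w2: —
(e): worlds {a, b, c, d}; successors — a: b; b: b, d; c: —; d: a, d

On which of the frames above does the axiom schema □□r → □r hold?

(a), (c), (d), (e)

The schema corresponds to density: ∀x ∀y (Rxy → ∃z (Rxz ∧ Rzy)).
(a): satisfies the condition.
(b): fails — Rvu but no z with Rvz and Rzu.
(c): satisfies the condition.
(d): satisfies the condition.
(e): satisfies the condition.
Valid on: (a), (c), (d), (e).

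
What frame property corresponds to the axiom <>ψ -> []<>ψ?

Suppose ◇ψ→□◇ψ is valid. Take Rxy, Rxz and set V(ψ)={y}. Then ◇ψ at x, so □◇ψ at x, so ◇ψ at z, so some w with Rzw has ψ; w=y, i.e. Rzy. By symmetry of the argument, Ryz.
Conversely, on a frame with the Euclidean property the schema holds at every world under every valuation.
Frame condition: forall x forall y forall z (Rxy & Rxz -> Ryz).

the Euclidean property: forall x forall y forall z (Rxy & Rxz -> Ryz)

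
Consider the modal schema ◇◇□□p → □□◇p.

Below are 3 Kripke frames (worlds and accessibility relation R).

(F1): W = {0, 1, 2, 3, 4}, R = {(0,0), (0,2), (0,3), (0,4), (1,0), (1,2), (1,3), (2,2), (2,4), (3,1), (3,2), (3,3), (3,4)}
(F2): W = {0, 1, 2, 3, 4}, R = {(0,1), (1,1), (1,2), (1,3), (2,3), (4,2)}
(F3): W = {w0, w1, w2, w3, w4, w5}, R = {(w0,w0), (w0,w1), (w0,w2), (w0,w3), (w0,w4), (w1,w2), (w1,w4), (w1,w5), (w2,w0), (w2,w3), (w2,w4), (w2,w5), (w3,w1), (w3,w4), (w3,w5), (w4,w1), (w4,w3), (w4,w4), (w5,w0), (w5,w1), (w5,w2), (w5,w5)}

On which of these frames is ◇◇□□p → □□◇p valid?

(F3)

The schema corresponds to a generalized confluence (Geach) condition: ∀x ∀y ∀z ((xR²y ∧ xR²z) → ∃w (yR²w ∧ zRw)).
(F1): fails — 0R²0, 0R²4 but no w with 0R²w and 4Rw.
(F2): fails — 0R²1, 0R²3 but no w with 1R²w and 3Rw.
(F3): ✓.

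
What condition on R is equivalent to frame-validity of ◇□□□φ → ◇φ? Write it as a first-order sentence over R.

This is a Sahlqvist (Geach-type) schema ◇^1□^3φ → □^0◇^1φ.
First-order correspondent: ∀x ∀y (xRy → ∃w (yR³w ∧ xRw)).

∀x ∀y (xRy → ∃w (yR³w ∧ xRw))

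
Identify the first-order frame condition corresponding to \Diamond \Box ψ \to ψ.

This is frame-equivalent to ψ → □◇ψ (substitute ¬ψ for ψ and contrapose).
Suppose ψ→□◇ψ is valid. Take Rxy and set V(ψ)={x}. Then ψ at x, so □◇ψ at x, so ◇ψ at y, so some z with Ryz has ψ; z=x, i.e. Ryx.
The converse is a direct semantic check.
So the correspondent is symmetry.

symmetry: \forall x \forall y (Rxy \to Ryx)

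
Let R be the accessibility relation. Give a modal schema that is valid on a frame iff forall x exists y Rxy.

This is seriality; the standard corresponding axiom is D: □q → ◇q.
Suppose □q→◇q is valid. At any x set V(q)=W. Then □q at x, so ◇q at x, so x has a successor.

□q → ◇q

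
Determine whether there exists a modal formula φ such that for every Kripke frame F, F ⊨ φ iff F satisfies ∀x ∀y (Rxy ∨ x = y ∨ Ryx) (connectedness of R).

No — not modally definable

Modal frame validity is preserved under disjoint unions.
Take 4 disjoint single-world reflexive frames: each is trivially connected, but their disjoint union has 4 worlds with no edge between distinct components, so it is not connected.
So the class is not modally definable.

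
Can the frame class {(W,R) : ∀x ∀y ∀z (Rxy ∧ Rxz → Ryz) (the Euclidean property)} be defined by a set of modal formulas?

Definable; ◇p → □◇p defines it

Yes: it is the Euclidean property, defined by the 5 schema ◇p → □◇p.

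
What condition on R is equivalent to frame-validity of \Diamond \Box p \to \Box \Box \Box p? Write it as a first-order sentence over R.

\forall x \forall y \forall z ((xRy \wedge x R^3 z) \to \exists w (yRw \wedge z = w))

This is a Sahlqvist (Geach-type) schema ◇^1□^1p → □^3◇^0p.
First-order correspondent: \forall x \forall y \forall z ((xRy \wedge x R^3 z) \to \exists w (yRw \wedge z = w)).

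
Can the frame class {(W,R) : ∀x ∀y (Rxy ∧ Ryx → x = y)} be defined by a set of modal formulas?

No

Modal frame validity is preserved under surjective bounded morphisms.
The 4-cycle (worlds a,b,c,d with a→b→c→d→a) is antisymmetric. Sending even-indexed worlds to s and odd-indexed worlds to t is a surjective bounded morphism onto the two-world frame with s↔t, which is not antisymmetric.
Hence antisymmetry is not modally definable.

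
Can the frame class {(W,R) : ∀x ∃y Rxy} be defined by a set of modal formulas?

The condition is seriality. A defining modal formula is □p → ◇p.
Suppose □p→◇p is valid. At any x set V(p)=W. Then □p at x, so ◇p at x, so x has a successor.

Yes, by □p → ◇p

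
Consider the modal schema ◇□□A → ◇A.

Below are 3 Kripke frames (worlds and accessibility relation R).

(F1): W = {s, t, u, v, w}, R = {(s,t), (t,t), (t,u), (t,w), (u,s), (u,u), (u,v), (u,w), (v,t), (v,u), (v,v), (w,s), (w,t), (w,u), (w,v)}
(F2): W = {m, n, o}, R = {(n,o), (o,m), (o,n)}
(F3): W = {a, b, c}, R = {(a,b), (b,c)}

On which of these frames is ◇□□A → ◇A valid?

(F1)

The schema corresponds to a generalized confluence (Geach) condition: ∀x ∀y (xRy → ∃w (yR²w ∧ xRw)).
(F1): condition met.
(F2): fails — oRm but no w with mR²w and oRw.
(F3): fails — aRb but no w with bR²w and aRw.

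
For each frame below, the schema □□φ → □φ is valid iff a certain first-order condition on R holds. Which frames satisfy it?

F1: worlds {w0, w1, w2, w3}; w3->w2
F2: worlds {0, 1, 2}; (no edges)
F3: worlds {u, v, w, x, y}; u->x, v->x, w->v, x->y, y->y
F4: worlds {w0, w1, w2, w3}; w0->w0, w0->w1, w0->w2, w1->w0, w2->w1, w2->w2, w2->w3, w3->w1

F2

The schema corresponds to density: ∀x ∀y (Rxy → ∃z (Rxz ∧ Rzy)).
F1: fails — Rw3w2 but no z with Rw3z and Rzw2.
F2: satisfies the condition.
F3: fails — Rvx but no z with Rvz and Rzx.
F4: fails — Rw3w1 but no z with Rw3z and Rzw1.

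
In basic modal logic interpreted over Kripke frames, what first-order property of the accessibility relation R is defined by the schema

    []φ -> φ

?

reflexivity: forall x Rxx

Suppose □φ→φ is valid. At any x set V(φ)={w : Rxw}. Then □φ holds at x, so φ holds at x, i.e. Rxx.
Conversely, any frame satisfying forall x Rxx validates the schema.
Frame condition: forall x Rxx.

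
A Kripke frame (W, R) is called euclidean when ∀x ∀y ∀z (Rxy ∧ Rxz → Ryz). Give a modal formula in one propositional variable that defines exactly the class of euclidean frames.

◇p → □◇p

The condition is the Euclidean property. The 5 schema ◇p → □◇p defines it.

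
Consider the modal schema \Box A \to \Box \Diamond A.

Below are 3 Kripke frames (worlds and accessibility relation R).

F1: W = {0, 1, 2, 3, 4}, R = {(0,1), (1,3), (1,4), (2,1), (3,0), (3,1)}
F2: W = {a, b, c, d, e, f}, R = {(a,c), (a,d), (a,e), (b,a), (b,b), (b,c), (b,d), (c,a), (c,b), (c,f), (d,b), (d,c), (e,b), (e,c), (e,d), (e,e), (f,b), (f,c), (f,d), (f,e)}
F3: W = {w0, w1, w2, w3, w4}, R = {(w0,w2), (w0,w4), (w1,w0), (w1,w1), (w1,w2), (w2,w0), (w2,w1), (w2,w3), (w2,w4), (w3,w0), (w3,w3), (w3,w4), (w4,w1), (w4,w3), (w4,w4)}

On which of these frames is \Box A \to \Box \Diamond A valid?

F3

This is the axiom for a generalized confluence (Geach) condition; its first-order frame correspondent is \forall x \forall z (xRz \to \exists w (xRw \wedge zRw)).
F1: fails — 0R1 but no w with 0Rw and 1Rw.
F2: fails — aRc but no w with aRw and cRw.
F3: satisfies the condition.
Valid on: F3.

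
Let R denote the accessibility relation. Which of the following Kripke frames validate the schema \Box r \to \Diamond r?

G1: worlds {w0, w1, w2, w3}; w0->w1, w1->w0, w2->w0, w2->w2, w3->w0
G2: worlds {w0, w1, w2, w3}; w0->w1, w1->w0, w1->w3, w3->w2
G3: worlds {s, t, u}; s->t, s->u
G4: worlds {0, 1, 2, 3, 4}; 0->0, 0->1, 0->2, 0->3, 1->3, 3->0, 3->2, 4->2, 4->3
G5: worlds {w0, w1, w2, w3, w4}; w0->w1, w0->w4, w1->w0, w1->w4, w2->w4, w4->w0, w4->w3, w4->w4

Frame correspondent (Sahlqvist): \forall x \exists y Rxy — i.e. seriality.
G1: satisfies the condition.
G2: fails — world w2 has no successor.
G3: fails — world t has no successor.
G4: fails — world 2 has no successor.
G5: fails — world w3 has no successor.
Valid on: G1.

G1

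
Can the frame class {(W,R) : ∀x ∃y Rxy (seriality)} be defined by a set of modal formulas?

Yes: it is seriality, defined by the D schema □q → ◇q.

Definable; □q → ◇q defines it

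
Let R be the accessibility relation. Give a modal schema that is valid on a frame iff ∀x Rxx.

This is reflexivity; the standard corresponding axiom is T: □r → r.

□r → r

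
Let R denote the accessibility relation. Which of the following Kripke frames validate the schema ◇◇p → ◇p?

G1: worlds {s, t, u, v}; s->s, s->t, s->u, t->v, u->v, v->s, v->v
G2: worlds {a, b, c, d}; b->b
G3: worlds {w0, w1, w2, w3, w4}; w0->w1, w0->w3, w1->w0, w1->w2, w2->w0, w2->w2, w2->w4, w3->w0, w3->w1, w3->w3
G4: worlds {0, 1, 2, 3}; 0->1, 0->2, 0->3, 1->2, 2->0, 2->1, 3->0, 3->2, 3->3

Frame correspondent (Sahlqvist): ∀x ∀y ∀z (Rxy ∧ Ryz → Rxz) — i.e. transitivity.
G1: fails — Ruv and Rvs but not Rus.
G2: condition met.
G3: fails — Rw1w2 and Rw2w4 but not Rw1w4.
G4: fails — R32 and R21 but not R31.
Valid on: G2.

G2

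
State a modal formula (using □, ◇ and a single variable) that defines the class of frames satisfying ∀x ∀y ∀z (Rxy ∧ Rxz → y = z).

◇r → □r

The condition is partial functionality. The CD schema ◇r → □r defines it.
Suppose ◇r→□r is valid. Take Rxy, Rxz and set V(r)={y}. Then ◇r at x, so □r at x, so r at z, i.e. z=y.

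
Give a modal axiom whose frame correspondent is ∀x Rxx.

This is reflexivity; the standard corresponding axiom is T: □r → r.
Suppose □r→r is valid. At any x set V(r)={w : Rxw}. Then □r holds at x, so r holds at x, i.e. Rxx.

□r → r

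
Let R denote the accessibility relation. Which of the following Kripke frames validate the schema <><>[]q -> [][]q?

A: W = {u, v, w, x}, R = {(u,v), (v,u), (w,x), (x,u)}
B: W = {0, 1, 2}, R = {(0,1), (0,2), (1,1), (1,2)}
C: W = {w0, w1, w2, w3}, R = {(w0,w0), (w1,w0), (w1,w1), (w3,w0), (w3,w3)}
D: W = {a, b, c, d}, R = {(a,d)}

D

The schema corresponds to a generalized confluence (Geach) condition: forall x forall y forall z ((x R^2 y & x R^2 z) -> exists w (yRw & z = w)).
A: fails — uR²u, uR²u but no t with uRt and u=t.
B: fails — 0R²2, 0R²1 but no w with 2Rw and 1=w.
C: fails — w1R²w0, w1R²w1 but no w with w0Rw and w1=w.
D: condition met.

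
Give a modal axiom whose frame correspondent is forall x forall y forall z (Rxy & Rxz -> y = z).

◇s → □s

This is partial functionality; the standard corresponding axiom is CD: ◇s → □s.
Suppose ◇s→□s is valid. Take Rxy, Rxz and set V(s)={y}. Then ◇s at x, so □s at x, so s at z, i.e. z=y.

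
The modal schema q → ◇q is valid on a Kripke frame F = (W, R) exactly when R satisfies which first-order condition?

Replacing q by ¬q and contraposing gives the equivalent schema □q → q.
Suppose □q→q is valid. At any x set V(q)={w : Rxw}. Then □q holds at x, so q holds at x, i.e. Rxx.
The converse is a direct semantic check.
So the correspondent is reflexivity.

reflexivity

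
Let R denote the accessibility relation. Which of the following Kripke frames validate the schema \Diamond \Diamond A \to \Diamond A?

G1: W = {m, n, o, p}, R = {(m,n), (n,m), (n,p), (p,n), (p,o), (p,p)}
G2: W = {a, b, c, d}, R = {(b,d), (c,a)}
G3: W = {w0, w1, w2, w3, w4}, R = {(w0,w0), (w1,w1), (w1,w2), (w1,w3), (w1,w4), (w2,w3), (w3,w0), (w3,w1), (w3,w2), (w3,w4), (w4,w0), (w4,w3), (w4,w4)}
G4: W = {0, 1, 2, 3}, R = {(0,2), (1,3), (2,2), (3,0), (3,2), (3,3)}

The schema corresponds to transitivity: \forall x \forall y \forall z (Rxy \wedge Ryz \to Rxz).
G1: fails — Rpn and Rnm but not Rpm.
G2: holds.
G3: fails — Rw3w1 and Rw1w3 but not Rw3w3.
G4: fails — R13 and R32 but not R12.
Valid on: G2.

G2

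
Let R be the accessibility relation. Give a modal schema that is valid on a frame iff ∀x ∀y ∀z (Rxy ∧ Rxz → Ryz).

This is the Euclidean property; the standard corresponding axiom is 5: ◇q → □◇q.
Suppose ◇q→□◇q is valid. Take Rxy, Rxz and set V(q)={y}. Then ◇q at x, so □◇q at x, so ◇q at z, so some w with Rzw has q; w=y, i.e. Rzy. By symmetry of the argument, Ryz.

◇q → □◇q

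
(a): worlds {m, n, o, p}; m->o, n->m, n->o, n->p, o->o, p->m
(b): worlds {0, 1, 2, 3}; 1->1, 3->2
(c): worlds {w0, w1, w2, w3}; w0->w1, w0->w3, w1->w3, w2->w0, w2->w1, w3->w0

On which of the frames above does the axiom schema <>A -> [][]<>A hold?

This is the axiom for a generalized confluence (Geach) condition; its first-order frame correspondent is forall x forall y forall z ((xRy & x R^2 z) -> exists w (y = w & zRw)).
(a): fails — nRm, nR²m but no w with m=w and mRw.
(b): condition met.
(c): fails — w0Rw1, w0R²w3 but no w with w1=w and w3Rw.
Valid on: (b).

(b)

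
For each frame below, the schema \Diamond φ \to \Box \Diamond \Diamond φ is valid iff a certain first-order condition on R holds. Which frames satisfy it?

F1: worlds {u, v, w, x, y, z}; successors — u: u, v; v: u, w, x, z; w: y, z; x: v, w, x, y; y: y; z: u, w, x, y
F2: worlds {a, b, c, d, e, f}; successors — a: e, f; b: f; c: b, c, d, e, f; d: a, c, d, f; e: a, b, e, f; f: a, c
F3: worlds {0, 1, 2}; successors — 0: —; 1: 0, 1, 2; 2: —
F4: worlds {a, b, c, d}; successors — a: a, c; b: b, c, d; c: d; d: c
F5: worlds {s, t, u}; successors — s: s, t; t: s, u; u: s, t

The schema corresponds to a generalized confluence (Geach) condition: \forall x \forall y \forall z ((xRy \wedge xRz) \to \exists w (y = w \wedge z R^2 w)).
F1: fails — vRz, vRw but no t with z=t and wR²t.
F2: fails — cRb, cRb but no w with b=w and bR²w.
F3: fails — 1R0, 1R0 but no w with 0=w and 0R²w.
F4: fails — aRa, aRc but no w with a=w and cR²w.
F5: satisfies the condition.

F5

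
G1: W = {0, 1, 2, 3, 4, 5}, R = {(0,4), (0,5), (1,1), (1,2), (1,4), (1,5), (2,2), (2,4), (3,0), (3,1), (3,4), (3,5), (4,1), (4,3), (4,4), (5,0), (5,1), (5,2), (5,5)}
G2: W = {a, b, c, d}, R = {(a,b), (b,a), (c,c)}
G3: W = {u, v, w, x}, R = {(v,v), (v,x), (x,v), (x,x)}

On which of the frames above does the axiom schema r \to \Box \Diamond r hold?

This is the axiom for symmetry; its first-order frame correspondent is \forall x \forall y (Rxy \to Ryx).
G1: fails — R12 but not R21.
G2: ✓.
G3: ✓.
Valid on: G2, G3.

G2, G3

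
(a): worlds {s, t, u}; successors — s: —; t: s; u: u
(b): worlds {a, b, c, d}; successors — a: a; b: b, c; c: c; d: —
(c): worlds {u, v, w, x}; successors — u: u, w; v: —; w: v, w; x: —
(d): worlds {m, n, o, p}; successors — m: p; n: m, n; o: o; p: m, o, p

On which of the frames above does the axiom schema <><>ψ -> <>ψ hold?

(a), (b)

Frame correspondent (Sahlqvist): forall x forall y forall z (Rxy & Ryz -> Rxz) — i.e. transitivity.
(a): holds.
(b): holds.
(c): fails — Ruw and Rwv but not Ruv.
(d): fails — Rnm and Rmp but not Rnp.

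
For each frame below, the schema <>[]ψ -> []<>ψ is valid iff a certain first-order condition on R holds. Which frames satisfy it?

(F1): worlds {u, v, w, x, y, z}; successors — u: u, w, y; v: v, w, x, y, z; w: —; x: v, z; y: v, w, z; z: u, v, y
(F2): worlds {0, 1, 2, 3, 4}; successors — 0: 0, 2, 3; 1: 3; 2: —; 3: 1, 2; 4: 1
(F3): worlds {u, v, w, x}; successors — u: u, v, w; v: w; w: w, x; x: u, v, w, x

(F3)

This is the axiom for convergence; its first-order frame correspondent is forall x forall y forall z (Rxy & Rxz -> exists w (Ryw & Rzw)).
(F1): fails — Ruw and Ruw but w and w have no common successor.
(F2): fails — R00 and R02 but 0 and 2 have no common successor.
(F3): holds.
Valid on: (F3).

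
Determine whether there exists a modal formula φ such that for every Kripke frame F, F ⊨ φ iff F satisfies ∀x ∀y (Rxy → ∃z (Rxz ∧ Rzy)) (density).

This is a Sahlqvist condition; the C4 axiom □□q → □q defines it.
Suppose □□q→□q is valid. Take Rxy and set V(q)={w : xR²w}. Then □□q at x, so □q at x, so q at y, i.e. ∃z(Rxz∧Rzy).

Definable; □□q → □q defines it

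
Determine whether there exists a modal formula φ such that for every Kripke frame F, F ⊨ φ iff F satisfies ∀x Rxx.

Definable; □p → p defines it

The condition is reflexivity. A defining modal formula is □p → p.
Suppose □p→p is valid. At any x set V(p)={w : Rxw}. Then □p holds at x, so p holds at x, i.e. Rxx.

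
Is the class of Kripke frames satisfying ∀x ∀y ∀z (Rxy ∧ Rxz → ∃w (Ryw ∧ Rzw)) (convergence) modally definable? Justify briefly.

The condition is convergence. A defining modal formula is ◇□p → □◇p.

Yes — defined by ◇□p → □◇p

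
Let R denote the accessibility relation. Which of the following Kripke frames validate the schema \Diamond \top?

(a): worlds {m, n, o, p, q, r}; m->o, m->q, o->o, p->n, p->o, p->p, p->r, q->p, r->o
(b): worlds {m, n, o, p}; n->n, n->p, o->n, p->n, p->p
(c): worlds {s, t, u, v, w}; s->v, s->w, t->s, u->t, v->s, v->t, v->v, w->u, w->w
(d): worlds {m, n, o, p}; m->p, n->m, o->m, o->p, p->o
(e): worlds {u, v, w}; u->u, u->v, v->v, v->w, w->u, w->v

(c), (d), (e)

The schema corresponds to seriality: \forall x \exists y Rxy.
(a): fails — world n has no successor.
(b): fails — world m has no successor.
(c): ✓.
(d): ✓.
(e): ✓.
Valid on: (c), (d), (e).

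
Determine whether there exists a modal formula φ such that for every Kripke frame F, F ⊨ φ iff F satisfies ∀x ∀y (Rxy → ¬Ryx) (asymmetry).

No

Modal frame validity is preserved under surjective bounded morphisms.
The 4-cycle (worlds a,b,c,d with a→b→c→d→a) is asymmetric. Mapping every world to a single reflexive point • is a surjective bounded morphism, and the reflexive point is not asymmetric (R•• but asymmetry requires ¬R••).
Hence asymmetry is not modally definable.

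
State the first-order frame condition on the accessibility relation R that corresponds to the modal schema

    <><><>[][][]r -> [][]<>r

This is a Sahlqvist (Geach-type) schema ◇^3□^3r → □^2◇^1r.
Minimal-valuation argument: fix x; take any y with xR^3y and any z with xR^2z. Set V(r) to the set of worlds R-reachable from y in exactly 3 steps. Then □^3r holds at y, so the antecedent holds at x; validity forces ◇^1r at z, giving a w with zR^1w and yR^3w.
First-order correspondent: forall x forall y forall z ((x R^3 y & x R^2 z) -> exists w (y R^3 w & zRw)).

forall x forall y forall z ((x R^3 y & x R^2 z) -> exists w (y R^3 w & zRw))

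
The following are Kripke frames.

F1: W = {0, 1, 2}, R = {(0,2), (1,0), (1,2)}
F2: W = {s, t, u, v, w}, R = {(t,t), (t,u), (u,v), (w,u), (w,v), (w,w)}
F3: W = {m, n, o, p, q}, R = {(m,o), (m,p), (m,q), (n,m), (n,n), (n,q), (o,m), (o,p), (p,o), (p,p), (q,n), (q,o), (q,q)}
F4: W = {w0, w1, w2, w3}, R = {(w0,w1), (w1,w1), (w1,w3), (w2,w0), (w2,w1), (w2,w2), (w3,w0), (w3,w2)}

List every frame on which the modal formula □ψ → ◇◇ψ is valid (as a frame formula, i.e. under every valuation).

F3, F4

Frame correspondent (Sahlqvist): ∀x ∃w (xRw ∧ xR²w) — i.e. a generalized confluence (Geach) condition.
F1: fails — at 0 but no w with 0Rw and 0R²w.
F2: fails — at s but no w* with sRw* and sR²w*.
F3: condition met.
F4: condition met.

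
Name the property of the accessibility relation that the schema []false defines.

emptiness of R: forall x forall y ~Rxy

This is the Ver axiom.
It corresponds to emptiness of R: forall x forall y ~Rxy.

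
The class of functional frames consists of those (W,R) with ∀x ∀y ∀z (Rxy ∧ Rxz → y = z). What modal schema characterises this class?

◇ψ → □ψ

A defining formula is ◇ψ → □ψ (the CD axiom).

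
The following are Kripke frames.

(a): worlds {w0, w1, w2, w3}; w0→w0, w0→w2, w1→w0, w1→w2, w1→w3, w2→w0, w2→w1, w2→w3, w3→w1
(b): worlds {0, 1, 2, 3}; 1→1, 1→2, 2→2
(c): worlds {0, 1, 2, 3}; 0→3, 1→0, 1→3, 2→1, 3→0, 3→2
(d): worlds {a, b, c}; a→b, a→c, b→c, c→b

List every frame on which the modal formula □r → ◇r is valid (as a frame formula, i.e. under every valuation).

This is the axiom for seriality; its first-order frame correspondent is ∀x ∃y Rxy.
(a): condition met.
(b): fails — world 0 has no successor.
(c): condition met.
(d): condition met.

(a), (c), (d)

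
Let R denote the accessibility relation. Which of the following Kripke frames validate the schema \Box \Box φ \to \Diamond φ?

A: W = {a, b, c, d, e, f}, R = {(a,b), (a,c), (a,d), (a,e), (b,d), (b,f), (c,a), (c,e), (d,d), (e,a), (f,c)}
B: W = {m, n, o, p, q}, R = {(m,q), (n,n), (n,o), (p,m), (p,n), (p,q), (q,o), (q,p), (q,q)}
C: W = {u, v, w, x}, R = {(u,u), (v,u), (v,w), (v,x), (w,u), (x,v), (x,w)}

The schema corresponds to a generalized confluence (Geach) condition: \forall x \exists w (x R^2 w \wedge xRw).
A: fails — at e but no w with eR²w and eRw.
B: fails — at o but no w with oR²w and oRw.
C: holds.
Valid on: C.

C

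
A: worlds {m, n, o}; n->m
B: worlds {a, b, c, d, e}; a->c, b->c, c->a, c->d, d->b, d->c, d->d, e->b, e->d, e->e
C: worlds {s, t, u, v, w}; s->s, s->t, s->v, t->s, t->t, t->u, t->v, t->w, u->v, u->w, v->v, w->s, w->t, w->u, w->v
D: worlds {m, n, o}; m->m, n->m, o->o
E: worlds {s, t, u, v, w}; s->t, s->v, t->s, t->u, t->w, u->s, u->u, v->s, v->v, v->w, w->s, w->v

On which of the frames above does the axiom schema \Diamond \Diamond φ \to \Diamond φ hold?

Frame correspondent (Sahlqvist): \forall x \forall y \forall z (Rxy \wedge Ryz \to Rxz) — i.e. transitivity.
A: condition met.
B: fails — Rbc and Rcd but not Rbd.
C: fails — Rwt and Rtw but not Rww.
D: condition met.
E: fails — Rus and Rsv but not Ruv.
Valid on: A, D.

A, D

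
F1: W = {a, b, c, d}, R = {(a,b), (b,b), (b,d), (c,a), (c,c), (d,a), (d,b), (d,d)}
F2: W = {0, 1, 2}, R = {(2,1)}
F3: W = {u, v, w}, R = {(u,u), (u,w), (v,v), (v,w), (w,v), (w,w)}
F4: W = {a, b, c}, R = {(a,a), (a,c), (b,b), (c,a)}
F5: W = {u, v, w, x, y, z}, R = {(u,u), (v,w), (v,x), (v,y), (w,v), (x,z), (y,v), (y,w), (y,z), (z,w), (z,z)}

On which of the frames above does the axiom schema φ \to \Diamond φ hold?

F3

The schema corresponds to a generalized confluence (Geach) condition: \forall x \exists w (x = w \wedge xRw).
F1: fails — at a but no w with a=w and aRw.
F2: fails — at 0 but no w with 0=w and 0Rw.
F3: ✓.
F4: fails — at c but no w with c=w and cRw.
F5: fails — at v but no t with v=t and vRt.
Valid on: F3.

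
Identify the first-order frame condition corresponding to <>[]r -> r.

symmetry

This is frame-equivalent to r → □◇r (substitute ¬r for r and contrapose).
Suppose r→□◇r is valid. Take Rxy and set V(r)={x}. Then r at x, so □◇r at x, so ◇r at y, so some z with Ryz has r; z=x, i.e. Ryx.
Conversely, any frame satisfying forall x forall y (Rxy -> Ryx) validates the schema.
Frame condition: forall x forall y (Rxy -> Ryx).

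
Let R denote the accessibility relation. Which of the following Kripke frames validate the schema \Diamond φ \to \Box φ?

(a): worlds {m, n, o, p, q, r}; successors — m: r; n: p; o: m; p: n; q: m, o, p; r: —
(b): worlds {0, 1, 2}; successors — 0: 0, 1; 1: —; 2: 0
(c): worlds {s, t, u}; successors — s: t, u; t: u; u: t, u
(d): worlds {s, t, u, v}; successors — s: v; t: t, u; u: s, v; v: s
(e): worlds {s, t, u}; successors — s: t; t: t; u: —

Frame correspondent (Sahlqvist): \forall x \forall y \forall z (Rxy \wedge Rxz \to y = z) — i.e. partial functionality.
(a): fails — q sees both m and o.
(b): fails — 0 sees both 0 and 1.
(c): fails — s sees both t and u.
(d): fails — t sees both t and u.
(e): satisfies the condition.

(e)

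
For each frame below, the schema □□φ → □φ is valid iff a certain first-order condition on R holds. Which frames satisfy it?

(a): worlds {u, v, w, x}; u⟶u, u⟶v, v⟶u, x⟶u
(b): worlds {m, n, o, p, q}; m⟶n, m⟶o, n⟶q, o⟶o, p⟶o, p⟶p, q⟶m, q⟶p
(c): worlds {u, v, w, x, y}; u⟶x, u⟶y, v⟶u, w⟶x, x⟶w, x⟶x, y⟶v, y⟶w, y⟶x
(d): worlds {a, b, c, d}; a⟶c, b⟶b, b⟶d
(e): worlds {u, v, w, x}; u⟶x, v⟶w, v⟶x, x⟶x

Frame correspondent (Sahlqvist): ∀x ∀y (Rxy → ∃z (Rxz ∧ Rzy)) — i.e. density.
(a): satisfies the condition.
(b): fails — Rnq but no z with Rnz and Rzq.
(c): fails — Rvu but no z with Rvz and Rzu.
(d): fails — Rac but no z with Raz and Rzc.
(e): fails — Rvw but no z with Rvz and Rzw.
Valid on: (a).

(a)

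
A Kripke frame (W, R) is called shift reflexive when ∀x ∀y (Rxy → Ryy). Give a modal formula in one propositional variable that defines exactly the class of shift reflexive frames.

The condition is shift-reflexivity. The T□ schema □(□r → r) defines it.

□(□r → r)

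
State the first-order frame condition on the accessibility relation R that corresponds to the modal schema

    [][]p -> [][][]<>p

This is a Sahlqvist (Geach-type) schema ◇^0□^2p → □^3◇^1p.
First-order correspondent: forall x forall z (x R^3 z -> exists w (x R^2 w & zRw)).

forall x forall z (x R^3 z -> exists w (x R^2 w & zRw))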